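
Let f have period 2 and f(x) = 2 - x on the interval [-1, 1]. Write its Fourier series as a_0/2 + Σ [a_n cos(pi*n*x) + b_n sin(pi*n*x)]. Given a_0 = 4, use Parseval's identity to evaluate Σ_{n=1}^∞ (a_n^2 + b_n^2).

2/3

Parseval: a_0^2/2 + Σ_{n≥1} (a_n^2+b_n^2) = ∫_{-1}^{1} f(x)^2 dx = 26/3.
Subtract a_0^2/2 = 8: Σ (a_n^2+b_n^2) = 2/3.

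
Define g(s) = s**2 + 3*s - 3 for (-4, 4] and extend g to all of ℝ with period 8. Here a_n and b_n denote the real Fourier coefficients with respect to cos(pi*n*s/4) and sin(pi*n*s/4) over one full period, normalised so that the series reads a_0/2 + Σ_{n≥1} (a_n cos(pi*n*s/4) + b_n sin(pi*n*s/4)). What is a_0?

14/3

a_0 = 1/4 ∫_{-4}^{4} g(s) ds = 1/4 · (56/3) = 14/3.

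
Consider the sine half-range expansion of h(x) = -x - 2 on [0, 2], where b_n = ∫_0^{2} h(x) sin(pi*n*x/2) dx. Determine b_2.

b_2 = ∫_0^{2} (-x - 2) sin(pi*x) dx.
Integrating by parts (boundary term plus one more integral), an antiderivative of (-x - 2) sin(pi*x) is x*cos(pi*x)/pi - sin(pi*x)/pi**2 + 2*cos(pi*x)/pi; evaluating from 0 to 2: ∫_{0}^{2} (-x - 2) sin(pi*x) dx = (4/pi) - (2/pi) = 2/pi.
Hence b_2 = 2/pi.

2/pi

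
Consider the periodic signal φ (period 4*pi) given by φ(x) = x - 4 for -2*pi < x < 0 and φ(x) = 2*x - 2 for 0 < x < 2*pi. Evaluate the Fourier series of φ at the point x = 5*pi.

x = 5*pi differs from x = pi by 1 full period(s), and the series is 4*pi-periodic.
φ is continuous at x = pi with value -2 + 2*pi, so the series converges to -2 + 2*pi there.

-2 + 2*pi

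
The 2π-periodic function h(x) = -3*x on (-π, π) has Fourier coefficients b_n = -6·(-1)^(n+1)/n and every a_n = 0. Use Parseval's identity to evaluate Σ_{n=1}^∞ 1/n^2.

Parseval: Σ b_n^2 = (1/π) ∫_{-π}^{π} h(x)^2 dx = 6*pi**2.
Σ b_n^2 = Σ 36/n^2, so Σ 1/n^2 = (6*pi**2)/36 = pi**2/6.

pi**2/6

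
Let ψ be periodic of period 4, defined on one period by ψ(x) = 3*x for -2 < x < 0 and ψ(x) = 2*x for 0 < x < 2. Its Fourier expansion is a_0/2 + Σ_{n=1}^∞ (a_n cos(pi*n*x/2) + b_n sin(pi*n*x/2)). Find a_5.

a_5 = 1/2 ∫_{-2}^{2} ψ(x) cos(5*pi*x/2) dx.
Split the integral at the breakpoints.
Integrating by parts (boundary term plus one more integral), an antiderivative of (3*x) cos(5*pi*x/2) is 6*x*sin(5*pi*x/2)/(5*pi) + 12*cos(5*pi*x/2)/(25*pi**2); evaluating from -2 to 0: ∫_{-2}^{0} (3*x) cos(5*pi*x/2) dx = (12/(25*pi**2)) - (-12/(25*pi**2)) = 24/(25*pi**2).
Integrating by parts (boundary term plus one more integral), an antiderivative of (2*x) cos(5*pi*x/2) is 4*x*sin(5*pi*x/2)/(5*pi) + 8*cos(5*pi*x/2)/(25*pi**2); evaluating from 0 to 2: ∫_{0}^{2} (2*x) cos(5*pi*x/2) dx = (-8/(25*pi**2)) - (8/(25*pi**2)) = -16/(25*pi**2).
Summing the pieces and multiplying by (1/2) gives a_5 = 4/(25*pi**2).

4/(25*pi**2)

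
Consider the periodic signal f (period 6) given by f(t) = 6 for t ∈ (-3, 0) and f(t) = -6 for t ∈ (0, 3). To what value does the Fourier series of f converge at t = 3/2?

f is continuous at t = 3/2 with value -6, so the series converges to -6 there.

-6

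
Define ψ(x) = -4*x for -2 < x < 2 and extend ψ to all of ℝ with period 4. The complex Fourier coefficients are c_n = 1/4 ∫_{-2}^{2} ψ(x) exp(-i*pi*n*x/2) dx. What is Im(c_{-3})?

Since ψ is real-valued, Im(c_{-3}) = -1/4 ∫_{-2}^{2} ψ(x) sin(-3*pi*x/2) dx = b_{3}/2.
ψ is odd and sin(-3*pi*x/2) is odd, so the integrand is even: ∫_{-2}^{2} ψ(x) sin(-3*pi*x/2) dx = 2∫_0^{2} ψ(x) sin(-3*pi*x/2) dx.
Integrating by parts (boundary term plus one more integral), an antiderivative of (-4*x) sin(-3*pi*x/2) is -8*x*cos(3*pi*x/2)/(3*pi) + 16*sin(3*pi*x/2)/(9*pi**2); evaluating from 0 to 2: ∫_{0}^{2} (-4*x) sin(-3*pi*x/2) dx = (16/(3*pi)) - (0) = 16/(3*pi).
So ∫_{-2}^{2} ψ(x) sin(-3*pi*x/2) dx = 32/(3*pi).
Hence Im(c_{-3}) = (-1/4)·(32/(3*pi)) = -8/(3*pi).

-8/(3*pi)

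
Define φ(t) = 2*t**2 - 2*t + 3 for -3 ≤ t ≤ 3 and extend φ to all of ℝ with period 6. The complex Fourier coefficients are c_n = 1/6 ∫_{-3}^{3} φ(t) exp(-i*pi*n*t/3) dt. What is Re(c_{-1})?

Since φ is real-valued, Re(c_{-1}) = 1/6 ∫_{-3}^{3} φ(t) cos(-pi*t/3) dt = a_{1}/2.
Integrating by parts twice (tabular method), an antiderivative of (2*t**2 - 2*t + 3) cos(-pi*t/3) is 6*t**2*sin(pi*t/3)/pi - 6*t*sin(pi*t/3)/pi + 36*t*cos(pi*t/3)/pi**2 - 108*sin(pi*t/3)/pi**3 + 9*sin(pi*t/3)/pi - 18*cos(pi*t/3)/pi**2; evaluating from -3 to 3: ∫_{-3}^{3} (2*t**2 - 2*t + 3) cos(-pi*t/3) dt = (-90/pi**2) - (126/pi**2) = -216/pi**2.
Hence Re(c_{-1}) = (1/6)·(-216/pi**2) = -36/pi**2.

-36/pi**2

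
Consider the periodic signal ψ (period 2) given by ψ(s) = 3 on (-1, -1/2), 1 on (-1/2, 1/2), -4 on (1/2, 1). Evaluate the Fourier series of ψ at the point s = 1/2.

At s = 1/2 the one-sided limits are ψ(1/2^-) = 1 and ψ(1/2^+) = -4.
By Dirichlet's theorem the series converges to their average, [(1) + (-4)]/2 = -3/2.

-3/2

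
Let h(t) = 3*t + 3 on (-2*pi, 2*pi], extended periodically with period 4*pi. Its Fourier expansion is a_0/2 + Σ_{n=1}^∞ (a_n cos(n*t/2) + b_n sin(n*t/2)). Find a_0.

a_0 = (1/(2*pi)) ∫_{-2*pi}^{2*pi} h(t) dt = (1/(2*pi)) · (12*pi) = 6.

6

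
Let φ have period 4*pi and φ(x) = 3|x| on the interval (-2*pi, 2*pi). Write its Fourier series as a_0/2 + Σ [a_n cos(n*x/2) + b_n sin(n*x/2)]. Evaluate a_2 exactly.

0

a_2 = (1/(2*pi)) ∫_{-2*pi}^{2*pi} φ(x) cos(x) dx.
φ is even and cos(x) is even, so the integrand is even and a_2 = 1/pi ∫_0^{2*pi} φ(x) cos(x) dx.
Integrating by parts (boundary term plus one more integral), an antiderivative of (3*x) cos(x) is 3*x*sin(x) + 3*cos(x); evaluating from 0 to 2*pi: ∫_{0}^{2*pi} (3*x) cos(x) dx = (3) - (3) = 0.
Hence a_2 = (1/pi)·(0) = 0.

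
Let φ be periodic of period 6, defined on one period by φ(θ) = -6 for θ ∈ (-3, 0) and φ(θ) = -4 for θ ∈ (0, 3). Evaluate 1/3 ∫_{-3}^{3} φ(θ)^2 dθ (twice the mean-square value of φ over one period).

1/3 ∫_{-3}^{3} φ(θ)^2 dθ = 1/3 · (156) = 52.

52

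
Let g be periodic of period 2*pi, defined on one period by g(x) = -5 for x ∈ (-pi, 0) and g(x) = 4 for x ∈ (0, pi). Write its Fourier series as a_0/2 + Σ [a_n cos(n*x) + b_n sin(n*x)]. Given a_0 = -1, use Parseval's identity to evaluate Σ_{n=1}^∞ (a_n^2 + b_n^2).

81/2

Parseval: a_0^2/2 + Σ_{n≥1} (a_n^2+b_n^2) = 1/pi ∫_{-pi}^{pi} g(x)^2 dx = 41.
Subtract a_0^2/2 = 1/2: Σ (a_n^2+b_n^2) = 81/2.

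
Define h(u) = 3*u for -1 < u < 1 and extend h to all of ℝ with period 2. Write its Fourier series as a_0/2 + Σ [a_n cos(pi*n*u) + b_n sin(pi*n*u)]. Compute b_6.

-1/pi

b_6 = ∫_{-1}^{1} h(u) sin(6*pi*u) du.
h is odd and sin(6*pi*u) is odd, so the integrand is even and b_6 = 2 ∫_0^{1} h(u) sin(6*pi*u) du.
Integrating by parts (boundary term plus one more integral), an antiderivative of (3*u) sin(6*pi*u) is -u*cos(6*pi*u)/(2*pi) + sin(6*pi*u)/(12*pi**2); evaluating from 0 to 1: ∫_{0}^{1} (3*u) sin(6*pi*u) du = (-1/(2*pi)) - (0) = -1/(2*pi).
Hence b_6 = 2·(-1/(2*pi)) = -1/pi.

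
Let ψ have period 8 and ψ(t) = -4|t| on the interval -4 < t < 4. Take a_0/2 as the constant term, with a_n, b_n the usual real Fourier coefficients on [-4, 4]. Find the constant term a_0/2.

a_0 = 1/4 ∫_{-4}^{4} ψ(t) dt = 1/4 · (-64) = -16.
So the constant term a_0/2 = -8.

-8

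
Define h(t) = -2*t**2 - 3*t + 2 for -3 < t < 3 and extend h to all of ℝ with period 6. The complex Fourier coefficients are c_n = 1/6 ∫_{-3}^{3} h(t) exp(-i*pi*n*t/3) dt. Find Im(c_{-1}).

-9/pi

Since h is real-valued, Im(c_{-1}) = -1/6 ∫_{-3}^{3} h(t) sin(-pi*t/3) dt = b_{1}/2.
Integrating by parts twice (tabular method), an antiderivative of (-2*t**2 - 3*t + 2) sin(-pi*t/3) is -6*t**2*cos(pi*t/3)/pi + 36*t*sin(pi*t/3)/pi**2 - 9*t*cos(pi*t/3)/pi + 27*sin(pi*t/3)/pi**2 + 6*cos(pi*t/3)/pi + 108*cos(pi*t/3)/pi**3; evaluating from -3 to 3: ∫_{-3}^{3} (-2*t**2 - 3*t + 2) sin(-pi*t/3) dt = (-108/pi**3 + 75/pi) - (-108/pi**3 + 21/pi) = 54/pi.
Hence Im(c_{-1}) = (-1/6)·(54/pi) = -9/pi.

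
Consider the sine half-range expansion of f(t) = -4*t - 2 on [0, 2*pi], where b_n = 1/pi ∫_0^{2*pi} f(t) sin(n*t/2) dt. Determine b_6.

8/3

b_6 = 1/pi ∫_0^{2*pi} (-4*t - 2) sin(3*t) dt.
Integrating by parts (boundary term plus one more integral), an antiderivative of (-4*t - 2) sin(3*t) is 4*t*cos(3*t)/3 - 4*sin(3*t)/9 + 2*cos(3*t)/3; evaluating from 0 to 2*pi: ∫_{0}^{2*pi} (-4*t - 2) sin(3*t) dt = (2/3 + 8*pi/3) - (2/3) = 8*pi/3.
Hence b_6 = (1/pi)·(8*pi/3) = 8/3.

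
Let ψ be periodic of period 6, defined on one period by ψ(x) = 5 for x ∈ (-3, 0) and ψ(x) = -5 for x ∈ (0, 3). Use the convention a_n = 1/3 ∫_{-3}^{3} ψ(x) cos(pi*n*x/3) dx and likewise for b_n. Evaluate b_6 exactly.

0

b_6 = 1/3 ∫_{-3}^{3} ψ(x) sin(2*pi*x) dx.
ψ is odd and sin(2*pi*x) is odd, so the integrand is even and b_6 = 2/3 ∫_0^{3} ψ(x) sin(2*pi*x) dx.
Directly, an antiderivative of (-5) sin(2*pi*x) is 5*cos(2*pi*x)/(2*pi); evaluating from 0 to 3: ∫_{0}^{3} (-5) sin(2*pi*x) dx = (5/(2*pi)) - (5/(2*pi)) = 0.
Hence b_6 = (2/3)·(0) = 0.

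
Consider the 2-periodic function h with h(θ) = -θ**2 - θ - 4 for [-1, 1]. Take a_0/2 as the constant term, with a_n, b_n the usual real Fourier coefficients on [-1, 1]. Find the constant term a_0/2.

-13/3

a_0 = ∫_{-1}^{1} h(θ) dθ = -26/3.
So the constant term a_0/2 = -13/3.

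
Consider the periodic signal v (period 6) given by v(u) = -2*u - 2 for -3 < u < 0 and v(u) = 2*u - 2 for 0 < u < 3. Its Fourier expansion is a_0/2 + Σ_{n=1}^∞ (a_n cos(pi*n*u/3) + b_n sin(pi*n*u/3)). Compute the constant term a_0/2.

a_0 = 1/3 ∫_{-3}^{3} v(u) du = 1/3 · (6) = 2.
So the constant term a_0/2 = 1.

1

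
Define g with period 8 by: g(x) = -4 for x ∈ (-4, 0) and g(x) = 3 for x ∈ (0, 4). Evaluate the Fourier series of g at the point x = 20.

x = 20 differs from x = 4 by 2 full period(s), and the series is 8-periodic.
At x = 4 the one-sided limits are g(4^-) = 3 and g(4^+) = -4.
By Dirichlet's theorem the series converges to their average, [(3) + (-4)]/2 = -1/2.

-1/2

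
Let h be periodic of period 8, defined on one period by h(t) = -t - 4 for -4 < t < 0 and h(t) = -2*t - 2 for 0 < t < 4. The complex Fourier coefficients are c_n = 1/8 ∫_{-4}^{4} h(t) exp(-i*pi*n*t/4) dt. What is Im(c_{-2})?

Since h is real-valued, Im(c_{-2}) = -1/8 ∫_{-4}^{4} h(t) sin(-pi*t/2) dt = b_{2}/2.
Split the integral at the breakpoints.
Integrating by parts (boundary term plus one more integral), an antiderivative of (-t - 4) sin(-pi*t/2) is -2*t*cos(pi*t/2)/pi + 4*sin(pi*t/2)/pi**2 - 8*cos(pi*t/2)/pi; evaluating from -4 to 0: ∫_{-4}^{0} (-t - 4) sin(-pi*t/2) dt = (-8/pi) - (0) = -8/pi.
Integrating by parts (boundary term plus one more integral), an antiderivative of (-2*t - 2) sin(-pi*t/2) is -4*t*cos(pi*t/2)/pi + 8*sin(pi*t/2)/pi**2 - 4*cos(pi*t/2)/pi; evaluating from 0 to 4: ∫_{0}^{4} (-2*t - 2) sin(-pi*t/2) dt = (-20/pi) - (-4/pi) = -16/pi.
So ∫_{-4}^{4} h(t) sin(-pi*t/2) dt = -24/pi.
Hence Im(c_{-2}) = (-1/8)·(-24/pi) = 3/pi.

3/pi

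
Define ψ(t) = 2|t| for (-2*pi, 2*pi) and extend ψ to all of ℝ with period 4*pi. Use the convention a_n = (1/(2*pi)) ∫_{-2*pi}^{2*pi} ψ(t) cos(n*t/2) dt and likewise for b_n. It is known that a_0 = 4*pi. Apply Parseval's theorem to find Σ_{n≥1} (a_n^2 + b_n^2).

Parseval: a_0^2/2 + Σ_{n≥1} (a_n^2+b_n^2) = (1/(2*pi)) ∫_{-2*pi}^{2*pi} ψ(t)^2 dt = 32*pi**2/3.
Subtract a_0^2/2 = 8*pi**2: Σ (a_n^2+b_n^2) = 8*pi**2/3.

8*pi**2/3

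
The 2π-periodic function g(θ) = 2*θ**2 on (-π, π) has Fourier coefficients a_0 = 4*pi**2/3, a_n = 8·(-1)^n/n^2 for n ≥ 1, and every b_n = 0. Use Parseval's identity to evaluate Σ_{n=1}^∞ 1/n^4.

pi**4/90

Parseval: a_0^2/2 + Σ a_n^2 = (1/π) ∫_{-π}^{π} g(θ)^2 dθ = 8*pi**4/5.
Subtract a_0^2/2 = 8*pi**4/9: Σ a_n^2 = 32*pi**4/45.
Since a_n^2 = 64/n^4, Σ 1/n^4 = pi**4/90.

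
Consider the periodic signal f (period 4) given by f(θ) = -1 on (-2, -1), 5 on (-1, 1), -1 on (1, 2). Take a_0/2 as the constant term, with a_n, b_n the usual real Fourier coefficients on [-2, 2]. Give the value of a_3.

a_3 = 1/2 ∫_{-2}^{2} f(θ) cos(3*pi*θ/2) dθ.
f is even and cos(3*pi*θ/2) is even, so the integrand is even and a_3 = ∫_0^{2} f(θ) cos(3*pi*θ/2) dθ.
Split the integral at the breakpoints.
Directly, an antiderivative of (5) cos(3*pi*θ/2) is 10*sin(3*pi*θ/2)/(3*pi); evaluating from 0 to 1: ∫_{0}^{1} (5) cos(3*pi*θ/2) dθ = (-10/(3*pi)) - (0) = -10/(3*pi).
Directly, an antiderivative of (-1) cos(3*pi*θ/2) is -2*sin(3*pi*θ/2)/(3*pi); evaluating from 1 to 2: ∫_{1}^{2} (-1) cos(3*pi*θ/2) dθ = (0) - (2/(3*pi)) = -2/(3*pi).
Summing the pieces gives a_3 = -4/pi.

-4/pi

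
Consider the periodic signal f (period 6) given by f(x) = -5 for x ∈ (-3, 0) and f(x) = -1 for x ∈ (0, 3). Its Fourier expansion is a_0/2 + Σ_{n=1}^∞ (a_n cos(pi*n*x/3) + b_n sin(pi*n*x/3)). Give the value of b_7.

b_7 = 1/3 ∫_{-3}^{3} f(x) sin(7*pi*x/3) dx.
Split the integral at the breakpoints.
Directly, an antiderivative of (-5) sin(7*pi*x/3) is 15*cos(7*pi*x/3)/(7*pi); evaluating from -3 to 0: ∫_{-3}^{0} (-5) sin(7*pi*x/3) dx = (15/(7*pi)) - (-15/(7*pi)) = 30/(7*pi).
Directly, an antiderivative of (-1) sin(7*pi*x/3) is 3*cos(7*pi*x/3)/(7*pi); evaluating from 0 to 3: ∫_{0}^{3} (-1) sin(7*pi*x/3) dx = (-3/(7*pi)) - (3/(7*pi)) = -6/(7*pi).
Summing the pieces and multiplying by (1/3) gives b_7 = 8/(7*pi).

8/(7*pi)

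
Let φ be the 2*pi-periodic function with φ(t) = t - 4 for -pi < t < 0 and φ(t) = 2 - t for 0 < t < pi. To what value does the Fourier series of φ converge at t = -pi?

t = -pi differs from t = pi by -1 full period(s), and the series is 2*pi-periodic.
At t = pi the one-sided limits are φ(pi^-) = 2 - pi and φ(pi^+) = -4 - pi.
By Dirichlet's theorem the series converges to their average, [(2 - pi) + (-4 - pi)]/2 = -pi - 1.

-pi - 1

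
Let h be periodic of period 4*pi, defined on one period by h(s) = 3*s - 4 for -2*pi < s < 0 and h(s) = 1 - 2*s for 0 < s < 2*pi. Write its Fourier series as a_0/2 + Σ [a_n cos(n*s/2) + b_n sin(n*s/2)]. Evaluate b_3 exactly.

b_3 = (1/(2*pi)) ∫_{-2*pi}^{2*pi} h(s) sin(3*s/2) ds.
Split the integral at the breakpoints.
Integrating by parts (boundary term plus one more integral), an antiderivative of (3*s - 4) sin(3*s/2) is -2*s*cos(3*s/2) + 4*sin(3*s/2)/3 + 8*cos(3*s/2)/3; evaluating from -2*pi to 0: ∫_{-2*pi}^{0} (3*s - 4) sin(3*s/2) ds = (8/3) - (-4*pi - 8/3) = 16/3 + 4*pi.
Integrating by parts (boundary term plus one more integral), an antiderivative of (1 - 2*s) sin(3*s/2) is 4*s*cos(3*s/2)/3 - 8*sin(3*s/2)/9 - 2*cos(3*s/2)/3; evaluating from 0 to 2*pi: ∫_{0}^{2*pi} (1 - 2*s) sin(3*s/2) ds = (2/3 - 8*pi/3) - (-2/3) = 4/3 - 8*pi/3.
Summing the pieces and multiplying by (1/(2*pi)) gives b_3 = 2*(pi + 5)/(3*pi).

2*(pi + 5)/(3*pi)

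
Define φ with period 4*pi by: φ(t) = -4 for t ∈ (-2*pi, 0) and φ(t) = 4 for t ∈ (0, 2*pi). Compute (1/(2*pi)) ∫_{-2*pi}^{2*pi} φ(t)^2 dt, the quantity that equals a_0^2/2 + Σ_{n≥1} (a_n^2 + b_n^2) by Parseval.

32

(1/(2*pi)) ∫_{-2*pi}^{2*pi} φ(t)^2 dt = (1/(2*pi)) · (64*pi) = 32.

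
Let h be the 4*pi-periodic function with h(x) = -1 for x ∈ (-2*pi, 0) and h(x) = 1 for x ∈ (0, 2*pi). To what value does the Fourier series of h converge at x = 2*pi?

x = 2*pi differs from x = -2*pi by 1 full period(s), and the series is 4*pi-periodic.
At x = -2*pi the one-sided limits are h(-2*pi^-) = 1 and h(-2*pi^+) = -1.
By Dirichlet's theorem the series converges to their average, [(1) + (-1)]/2 = 0.

0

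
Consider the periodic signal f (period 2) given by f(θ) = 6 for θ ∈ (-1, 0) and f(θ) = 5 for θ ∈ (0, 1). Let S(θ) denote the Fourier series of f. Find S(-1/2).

f is continuous at θ = -1/2 with value 6, so the series converges to 6 there.

6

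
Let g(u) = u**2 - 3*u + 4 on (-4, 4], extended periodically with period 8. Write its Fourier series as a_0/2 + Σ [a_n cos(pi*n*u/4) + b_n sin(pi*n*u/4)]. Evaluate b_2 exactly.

b_2 = 1/4 ∫_{-4}^{4} g(u) sin(pi*u/2) du.
Integrating by parts twice (tabular method), an antiderivative of (u**2 - 3*u + 4) sin(pi*u/2) is -2*u**2*cos(pi*u/2)/pi + 8*u*sin(pi*u/2)/pi**2 + 6*u*cos(pi*u/2)/pi - 12*sin(pi*u/2)/pi**2 - 8*cos(pi*u/2)/pi + 16*cos(pi*u/2)/pi**3; evaluating from -4 to 4: ∫_{-4}^{4} (u**2 - 3*u + 4) sin(pi*u/2) du = (-16/pi + 16/pi**3) - (-64/pi + 16/pi**3) = 48/pi.
Hence b_2 = (1/4)·(48/pi) = 12/pi.

12/pi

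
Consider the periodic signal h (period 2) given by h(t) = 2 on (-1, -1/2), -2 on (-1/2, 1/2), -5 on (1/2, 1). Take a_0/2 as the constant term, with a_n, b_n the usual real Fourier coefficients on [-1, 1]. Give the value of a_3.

1/(3*pi)

a_3 = ∫_{-1}^{1} h(t) cos(3*pi*t) dt.
Split the integral at the breakpoints.
Directly, an antiderivative of (2) cos(3*pi*t) is 2*sin(3*pi*t)/(3*pi); evaluating from -1 to -1/2: ∫_{-1}^{-1/2} (2) cos(3*pi*t) dt = (2/(3*pi)) - (0) = 2/(3*pi).
Directly, an antiderivative of (-2) cos(3*pi*t) is -2*sin(3*pi*t)/(3*pi); evaluating from -1/2 to 1/2: ∫_{-1/2}^{1/2} (-2) cos(3*pi*t) dt = (2/(3*pi)) - (-2/(3*pi)) = 4/(3*pi).
Directly, an antiderivative of (-5) cos(3*pi*t) is -5*sin(3*pi*t)/(3*pi); evaluating from 1/2 to 1: ∫_{1/2}^{1} (-5) cos(3*pi*t) dt = (0) - (5/(3*pi)) = -5/(3*pi).
Summing the pieces gives a_3 = 1/(3*pi).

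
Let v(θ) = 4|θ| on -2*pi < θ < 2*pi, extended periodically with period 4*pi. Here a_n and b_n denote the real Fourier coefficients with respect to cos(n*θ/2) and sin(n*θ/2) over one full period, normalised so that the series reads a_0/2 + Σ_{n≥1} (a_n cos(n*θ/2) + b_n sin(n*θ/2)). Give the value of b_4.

0

b_4 = (1/(2*pi)) ∫_{-2*pi}^{2*pi} v(θ) sin(2*θ) dθ.
v is even and sin(2*θ) is odd, so the integrand is odd over a symmetric interval and the integral vanishes.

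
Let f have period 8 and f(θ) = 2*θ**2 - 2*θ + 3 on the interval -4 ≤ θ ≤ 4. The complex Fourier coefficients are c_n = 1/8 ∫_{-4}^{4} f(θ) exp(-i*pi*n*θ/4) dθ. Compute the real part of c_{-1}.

Since f is real-valued, Re(c_{-1}) = 1/8 ∫_{-4}^{4} f(θ) cos(-pi*θ/4) dθ = a_{1}/2.
Integrating by parts twice (tabular method), an antiderivative of (2*θ**2 - 2*θ + 3) cos(-pi*θ/4) is 8*θ**2*sin(pi*θ/4)/pi - 8*θ*sin(pi*θ/4)/pi + 64*θ*cos(pi*θ/4)/pi**2 - 256*sin(pi*θ/4)/pi**3 + 12*sin(pi*θ/4)/pi - 32*cos(pi*θ/4)/pi**2; evaluating from -4 to 4: ∫_{-4}^{4} (2*θ**2 - 2*θ + 3) cos(-pi*θ/4) dθ = (-224/pi**2) - (288/pi**2) = -512/pi**2.
Hence Re(c_{-1}) = (1/8)·(-512/pi**2) = -64/pi**2.

-64/pi**2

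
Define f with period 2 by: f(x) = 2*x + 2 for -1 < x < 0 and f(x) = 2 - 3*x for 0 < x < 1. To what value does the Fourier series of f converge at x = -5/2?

x = -5/2 differs from x = -1/2 by -1 full period(s), and the series is 2-periodic.
f is continuous at x = -1/2 with value 1, so the series converges to 1 there.

1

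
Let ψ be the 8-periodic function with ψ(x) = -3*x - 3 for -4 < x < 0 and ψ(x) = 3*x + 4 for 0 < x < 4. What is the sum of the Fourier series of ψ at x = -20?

25/2

x = -20 differs from x = -4 by -2 full period(s), and the series is 8-periodic.
At x = -4 the one-sided limits are ψ(-4^-) = 16 and ψ(-4^+) = 9.
By Dirichlet's theorem the series converges to their average, [(16) + (9)]/2 = 25/2.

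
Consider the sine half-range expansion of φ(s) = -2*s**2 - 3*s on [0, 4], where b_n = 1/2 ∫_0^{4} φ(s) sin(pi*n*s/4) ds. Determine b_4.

b_4 = 1/2 ∫_0^{4} (-2*s**2 - 3*s) sin(pi*s) ds.
Integrating by parts twice (tabular method), an antiderivative of (-2*s**2 - 3*s) sin(pi*s) is 2*s**2*cos(pi*s)/pi - 4*s*sin(pi*s)/pi**2 + 3*s*cos(pi*s)/pi - 3*sin(pi*s)/pi**2 - 4*cos(pi*s)/pi**3; evaluating from 0 to 4: ∫_{0}^{4} (-2*s**2 - 3*s) sin(pi*s) ds = (-4/pi**3 + 44/pi) - (-4/pi**3) = 44/pi.
Hence b_4 = (1/2)·(44/pi) = 22/pi.

22/pi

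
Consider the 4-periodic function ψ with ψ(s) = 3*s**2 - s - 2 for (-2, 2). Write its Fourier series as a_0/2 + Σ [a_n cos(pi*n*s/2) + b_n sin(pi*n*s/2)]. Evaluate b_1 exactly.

-4/pi

b_1 = 1/2 ∫_{-2}^{2} ψ(s) sin(pi*s/2) ds.
Integrating by parts twice (tabular method), an antiderivative of (3*s**2 - s - 2) sin(pi*s/2) is -6*s**2*cos(pi*s/2)/pi + 24*s*sin(pi*s/2)/pi**2 + 2*s*cos(pi*s/2)/pi - 4*sin(pi*s/2)/pi**2 + 4*cos(pi*s/2)/pi + 48*cos(pi*s/2)/pi**3; evaluating from -2 to 2: ∫_{-2}^{2} (3*s**2 - s - 2) sin(pi*s/2) ds = (-48/pi**3 + 16/pi) - (-48/pi**3 + 24/pi) = -8/pi.
Hence b_1 = (1/2)·(-8/pi) = -4/pi.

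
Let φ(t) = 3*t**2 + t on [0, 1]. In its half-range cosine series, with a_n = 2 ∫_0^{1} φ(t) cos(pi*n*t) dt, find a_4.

a_4 = 2 ∫_0^{1} (3*t**2 + t) cos(4*pi*t) dt.
Integrating by parts twice (tabular method), an antiderivative of (3*t**2 + t) cos(4*pi*t) is 3*t**2*sin(4*pi*t)/(4*pi) + t*sin(4*pi*t)/(4*pi) + 3*t*cos(4*pi*t)/(8*pi**2) - 3*sin(4*pi*t)/(32*pi**3) + cos(4*pi*t)/(16*pi**2); evaluating from 0 to 1: ∫_{0}^{1} (3*t**2 + t) cos(4*pi*t) dt = (7/(16*pi**2)) - (1/(16*pi**2)) = 3/(8*pi**2).
Hence a_4 = 2·(3/(8*pi**2)) = 3/(4*pi**2).

3/(4*pi**2)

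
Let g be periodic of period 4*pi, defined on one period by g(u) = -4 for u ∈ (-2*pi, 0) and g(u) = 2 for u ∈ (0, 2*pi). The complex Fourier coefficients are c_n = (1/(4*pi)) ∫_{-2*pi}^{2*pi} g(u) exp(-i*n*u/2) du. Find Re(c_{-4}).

0

Since g is real-valued, Re(c_{-4}) = (1/(4*pi)) ∫_{-2*pi}^{2*pi} g(u) cos(-2*u) du = a_{4}/2.
Split the integral at the breakpoints.
Directly, an antiderivative of (-4) cos(-2*u) is -2*sin(2*u); evaluating from -2*pi to 0: ∫_{-2*pi}^{0} (-4) cos(-2*u) du = (0) - (0) = 0.
Directly, an antiderivative of (2) cos(-2*u) is sin(2*u); evaluating from 0 to 2*pi: ∫_{0}^{2*pi} (2) cos(-2*u) du = (0) - (0) = 0.
So ∫_{-2*pi}^{2*pi} g(u) cos(-2*u) du = 0.
Hence Re(c_{-4}) = (1/(4*pi))·(0) = 0.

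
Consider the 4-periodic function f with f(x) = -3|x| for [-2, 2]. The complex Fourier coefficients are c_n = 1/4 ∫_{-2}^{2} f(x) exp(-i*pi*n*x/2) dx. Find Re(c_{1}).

Since f is real-valued, Re(c_{1}) = 1/4 ∫_{-2}^{2} f(x) cos(pi*x/2) dx = a_{1}/2.
f is even and cos(pi*x/2) is even, so the integrand is even: ∫_{-2}^{2} f(x) cos(pi*x/2) dx = 2∫_0^{2} f(x) cos(pi*x/2) dx.
Integrating by parts (boundary term plus one more integral), an antiderivative of (-3*x) cos(pi*x/2) is -6*x*sin(pi*x/2)/pi - 12*cos(pi*x/2)/pi**2; evaluating from 0 to 2: ∫_{0}^{2} (-3*x) cos(pi*x/2) dx = (12/pi**2) - (-12/pi**2) = 24/pi**2.
So ∫_{-2}^{2} f(x) cos(pi*x/2) dx = 48/pi**2.
Hence Re(c_{1}) = (1/4)·(48/pi**2) = 12/pi**2.

12/pi**2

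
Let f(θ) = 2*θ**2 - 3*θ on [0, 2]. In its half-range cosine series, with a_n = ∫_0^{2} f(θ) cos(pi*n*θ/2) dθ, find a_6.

8/(9*pi**2)

a_6 = ∫_0^{2} (2*θ**2 - 3*θ) cos(3*pi*θ) dθ.
Integrating by parts twice (tabular method), an antiderivative of (2*θ**2 - 3*θ) cos(3*pi*θ) is 2*θ**2*sin(3*pi*θ)/(3*pi) - θ*sin(3*pi*θ)/pi + 4*θ*cos(3*pi*θ)/(9*pi**2) - 4*sin(3*pi*θ)/(27*pi**3) - cos(3*pi*θ)/(3*pi**2); evaluating from 0 to 2: ∫_{0}^{2} (2*θ**2 - 3*θ) cos(3*pi*θ) dθ = (5/(9*pi**2)) - (-1/(3*pi**2)) = 8/(9*pi**2).
Hence a_6 = 8/(9*pi**2).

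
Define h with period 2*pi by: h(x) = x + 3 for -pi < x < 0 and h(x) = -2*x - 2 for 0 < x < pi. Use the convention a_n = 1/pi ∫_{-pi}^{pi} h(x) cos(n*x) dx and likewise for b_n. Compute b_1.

b_1 = 1/pi ∫_{-pi}^{pi} h(x) sin(x) dx.
Split the integral at the breakpoints.
Integrating by parts (boundary term plus one more integral), an antiderivative of (x + 3) sin(x) is -x*cos(x) + sin(x) - 3*cos(x); evaluating from -pi to 0: ∫_{-pi}^{0} (x + 3) sin(x) dx = (-3) - (3 - pi) = -6 + pi.
Integrating by parts (boundary term plus one more integral), an antiderivative of (-2*x - 2) sin(x) is 2*x*cos(x) - 2*sin(x) + 2*cos(x); evaluating from 0 to pi: ∫_{0}^{pi} (-2*x - 2) sin(x) dx = (-2*pi - 2) - (2) = -2*pi - 4.
Summing the pieces and multiplying by (1/pi) gives b_1 = (-10 - pi)/pi.

(-10 - pi)/pi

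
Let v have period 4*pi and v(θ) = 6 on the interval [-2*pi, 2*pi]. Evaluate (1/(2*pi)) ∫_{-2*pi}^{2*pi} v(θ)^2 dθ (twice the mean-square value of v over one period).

72

(1/(2*pi)) ∫_{-2*pi}^{2*pi} v(θ)^2 dθ = (1/(2*pi)) · (144*pi) = 72.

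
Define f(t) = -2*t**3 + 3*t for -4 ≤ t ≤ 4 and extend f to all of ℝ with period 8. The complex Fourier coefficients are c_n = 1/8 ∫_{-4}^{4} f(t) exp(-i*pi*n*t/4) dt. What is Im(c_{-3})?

4*(64 - 87*pi**2)/(9*pi**3)

Since f is real-valued, Im(c_{-3}) = -1/8 ∫_{-4}^{4} f(t) sin(-3*pi*t/4) dt = b_{3}/2.
f is odd and sin(-3*pi*t/4) is odd, so the integrand is even: ∫_{-4}^{4} f(t) sin(-3*pi*t/4) dt = 2∫_0^{4} f(t) sin(-3*pi*t/4) dt.
Integrating by parts three times (tabular method), an antiderivative of (-2*t**3 + 3*t) sin(-3*pi*t/4) is -8*t**3*cos(3*pi*t/4)/(3*pi) + 32*t**2*sin(3*pi*t/4)/(3*pi**2) + 256*t*cos(3*pi*t/4)/(9*pi**3) + 4*t*cos(3*pi*t/4)/pi - 16*sin(3*pi*t/4)/(3*pi**2) - 1024*sin(3*pi*t/4)/(27*pi**4); evaluating from 0 to 4: ∫_{0}^{4} (-2*t**3 + 3*t) sin(-3*pi*t/4) dt = (16*(-64 + 87*pi**2)/(9*pi**3)) - (0) = 16*(-64 + 87*pi**2)/(9*pi**3).
So ∫_{-4}^{4} f(t) sin(-3*pi*t/4) dt = 32*(-64 + 87*pi**2)/(9*pi**3).
Hence Im(c_{-3}) = (-1/8)·(32*(-64 + 87*pi**2)/(9*pi**3)) = 4*(64 - 87*pi**2)/(9*pi**3).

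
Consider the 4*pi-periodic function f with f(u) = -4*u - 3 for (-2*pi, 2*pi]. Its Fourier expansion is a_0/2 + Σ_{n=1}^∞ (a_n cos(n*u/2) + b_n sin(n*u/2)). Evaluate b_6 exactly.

8/3

b_6 = (1/(2*pi)) ∫_{-2*pi}^{2*pi} f(u) sin(3*u) du.
Integrating by parts (boundary term plus one more integral), an antiderivative of (-4*u - 3) sin(3*u) is 4*u*cos(3*u)/3 - 4*sin(3*u)/9 + cos(3*u); evaluating from -2*pi to 2*pi: ∫_{-2*pi}^{2*pi} (-4*u - 3) sin(3*u) du = (1 + 8*pi/3) - (1 - 8*pi/3) = 16*pi/3.
Hence b_6 = (1/(2*pi))·(16*pi/3) = 8/3.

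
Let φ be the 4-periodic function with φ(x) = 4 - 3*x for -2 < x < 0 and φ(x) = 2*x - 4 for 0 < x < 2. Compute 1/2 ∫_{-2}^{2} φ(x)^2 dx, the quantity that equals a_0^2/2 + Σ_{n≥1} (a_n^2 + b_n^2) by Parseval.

172/3

1/2 ∫_{-2}^{2} φ(x)^2 dx = 1/2 · (344/3) = 172/3.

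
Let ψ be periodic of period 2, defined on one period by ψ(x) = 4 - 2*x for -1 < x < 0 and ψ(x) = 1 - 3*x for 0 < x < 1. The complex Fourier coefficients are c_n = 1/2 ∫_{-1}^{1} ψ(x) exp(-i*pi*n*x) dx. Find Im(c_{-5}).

-11/(10*pi)

Since ψ is real-valued, Im(c_{-5}) = -1/2 ∫_{-1}^{1} ψ(x) sin(-5*pi*x) dx = b_{5}/2.
Split the integral at the breakpoints.
Integrating by parts (boundary term plus one more integral), an antiderivative of (4 - 2*x) sin(-5*pi*x) is -2*x*cos(5*pi*x)/(5*pi) + 2*sin(5*pi*x)/(25*pi**2) + 4*cos(5*pi*x)/(5*pi); evaluating from -1 to 0: ∫_{-1}^{0} (4 - 2*x) sin(-5*pi*x) dx = (4/(5*pi)) - (-6/(5*pi)) = 2/pi.
Integrating by parts (boundary term plus one more integral), an antiderivative of (1 - 3*x) sin(-5*pi*x) is -3*x*cos(5*pi*x)/(5*pi) + 3*sin(5*pi*x)/(25*pi**2) + cos(5*pi*x)/(5*pi); evaluating from 0 to 1: ∫_{0}^{1} (1 - 3*x) sin(-5*pi*x) dx = (2/(5*pi)) - (1/(5*pi)) = 1/(5*pi).
So ∫_{-1}^{1} ψ(x) sin(-5*pi*x) dx = 11/(5*pi).
Hence Im(c_{-5}) = (-1/2)·(11/(5*pi)) = -11/(10*pi).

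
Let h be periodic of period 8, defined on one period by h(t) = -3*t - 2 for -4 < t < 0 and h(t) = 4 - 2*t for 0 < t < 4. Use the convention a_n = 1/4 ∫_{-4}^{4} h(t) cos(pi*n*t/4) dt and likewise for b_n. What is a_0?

4

a_0 = 1/4 ∫_{-4}^{4} h(t) dt = 1/4 · (16) = 4.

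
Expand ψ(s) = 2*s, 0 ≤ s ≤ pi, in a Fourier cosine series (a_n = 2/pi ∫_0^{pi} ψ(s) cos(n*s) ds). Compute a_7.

-8/(49*pi)

a_7 = 2/pi ∫_0^{pi} (2*s) cos(7*s) ds.
Integrating by parts (boundary term plus one more integral), an antiderivative of (2*s) cos(7*s) is 2*s*sin(7*s)/7 + 2*cos(7*s)/49; evaluating from 0 to pi: ∫_{0}^{pi} (2*s) cos(7*s) ds = (-2/49) - (2/49) = -4/49.
Hence a_7 = (2/pi)·(-4/49) = -8/(49*pi).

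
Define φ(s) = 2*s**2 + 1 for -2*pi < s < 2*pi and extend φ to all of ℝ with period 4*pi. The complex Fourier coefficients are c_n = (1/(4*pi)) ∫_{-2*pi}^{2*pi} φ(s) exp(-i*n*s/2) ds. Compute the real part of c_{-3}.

-16/9

Since φ is real-valued, Re(c_{-3}) = (1/(4*pi)) ∫_{-2*pi}^{2*pi} φ(s) cos(-3*s/2) ds = a_{3}/2.
φ is even and cos(-3*s/2) is even, so the integrand is even: ∫_{-2*pi}^{2*pi} φ(s) cos(-3*s/2) ds = 2∫_0^{2*pi} φ(s) cos(-3*s/2) ds.
Integrating by parts twice (tabular method), an antiderivative of (2*s**2 + 1) cos(-3*s/2) is 4*s**2*sin(3*s/2)/3 + 16*s*cos(3*s/2)/9 - 14*sin(3*s/2)/27; evaluating from 0 to 2*pi: ∫_{0}^{2*pi} (2*s**2 + 1) cos(-3*s/2) ds = (-32*pi/9) - (0) = -32*pi/9.
So ∫_{-2*pi}^{2*pi} φ(s) cos(-3*s/2) ds = -64*pi/9.
Hence Re(c_{-3}) = (1/(4*pi))·(-64*pi/9) = -16/9.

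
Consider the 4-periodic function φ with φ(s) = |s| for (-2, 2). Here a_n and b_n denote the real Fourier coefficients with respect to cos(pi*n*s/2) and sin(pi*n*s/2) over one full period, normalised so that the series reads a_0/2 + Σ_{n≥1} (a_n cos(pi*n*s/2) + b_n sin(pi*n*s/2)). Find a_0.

2

a_0 = 1/2 ∫_{-2}^{2} φ(s) ds = 1/2 · (4) = 2.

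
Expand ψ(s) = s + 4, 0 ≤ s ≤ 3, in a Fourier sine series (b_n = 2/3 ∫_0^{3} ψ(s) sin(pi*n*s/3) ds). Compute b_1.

b_1 = 2/3 ∫_0^{3} (s + 4) sin(pi*s/3) ds.
Integrating by parts (boundary term plus one more integral), an antiderivative of (s + 4) sin(pi*s/3) is -3*s*cos(pi*s/3)/pi + 9*sin(pi*s/3)/pi**2 - 12*cos(pi*s/3)/pi; evaluating from 0 to 3: ∫_{0}^{3} (s + 4) sin(pi*s/3) ds = (21/pi) - (-12/pi) = 33/pi.
Hence b_1 = (2/3)·(33/pi) = 22/pi.

22/pi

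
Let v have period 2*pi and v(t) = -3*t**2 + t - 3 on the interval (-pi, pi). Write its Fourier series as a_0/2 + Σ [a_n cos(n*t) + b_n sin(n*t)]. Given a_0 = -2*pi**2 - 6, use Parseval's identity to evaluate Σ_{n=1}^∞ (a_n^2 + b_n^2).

2*pi**2*(5 + 12*pi**2)/15

Parseval: a_0^2/2 + Σ_{n≥1} (a_n^2+b_n^2) = 1/pi ∫_{-pi}^{pi} v(t)^2 dt = 18 + 38*pi**2/3 + 18*pi**4/5.
Subtract a_0^2/2 = 2*(3 + pi**2)**2: Σ (a_n^2+b_n^2) = 2*pi**2*(5 + 12*pi**2)/15.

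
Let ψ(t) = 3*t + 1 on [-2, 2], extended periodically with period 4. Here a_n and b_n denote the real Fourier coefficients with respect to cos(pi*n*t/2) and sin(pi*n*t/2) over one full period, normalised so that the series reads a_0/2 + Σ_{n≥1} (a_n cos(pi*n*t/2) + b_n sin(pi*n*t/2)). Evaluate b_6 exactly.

-2/pi

b_6 = 1/2 ∫_{-2}^{2} ψ(t) sin(3*pi*t) dt.
Integrating by parts (boundary term plus one more integral), an antiderivative of (3*t + 1) sin(3*pi*t) is -t*cos(3*pi*t)/pi + sin(3*pi*t)/(3*pi**2) - cos(3*pi*t)/(3*pi); evaluating from -2 to 2: ∫_{-2}^{2} (3*t + 1) sin(3*pi*t) dt = (-7/(3*pi)) - (5/(3*pi)) = -4/pi.
Hence b_6 = (1/2)·(-4/pi) = -2/pi.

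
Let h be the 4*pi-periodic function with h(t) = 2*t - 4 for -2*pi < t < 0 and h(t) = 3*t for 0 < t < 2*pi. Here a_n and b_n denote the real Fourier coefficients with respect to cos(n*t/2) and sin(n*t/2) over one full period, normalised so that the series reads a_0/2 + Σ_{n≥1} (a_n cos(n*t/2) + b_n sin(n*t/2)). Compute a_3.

a_3 = (1/(2*pi)) ∫_{-2*pi}^{2*pi} h(t) cos(3*t/2) dt.
Split the integral at the breakpoints.
Integrating by parts (boundary term plus one more integral), an antiderivative of (2*t - 4) cos(3*t/2) is 4*t*sin(3*t/2)/3 - 8*sin(3*t/2)/3 + 8*cos(3*t/2)/9; evaluating from -2*pi to 0: ∫_{-2*pi}^{0} (2*t - 4) cos(3*t/2) dt = (8/9) - (-8/9) = 16/9.
Integrating by parts (boundary term plus one more integral), an antiderivative of (3*t) cos(3*t/2) is 2*t*sin(3*t/2) + 4*cos(3*t/2)/3; evaluating from 0 to 2*pi: ∫_{0}^{2*pi} (3*t) cos(3*t/2) dt = (-4/3) - (4/3) = -8/3.
Summing the pieces and multiplying by (1/(2*pi)) gives a_3 = -4/(9*pi).

-4/(9*pi)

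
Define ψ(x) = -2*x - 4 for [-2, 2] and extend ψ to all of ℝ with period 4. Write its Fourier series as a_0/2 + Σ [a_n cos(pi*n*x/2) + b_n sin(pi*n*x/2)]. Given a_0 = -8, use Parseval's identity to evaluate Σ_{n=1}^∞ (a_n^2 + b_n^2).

32/3

Parseval: a_0^2/2 + Σ_{n≥1} (a_n^2+b_n^2) = 1/2 ∫_{-2}^{2} ψ(x)^2 dx = 128/3.
Subtract a_0^2/2 = 32: Σ (a_n^2+b_n^2) = 32/3.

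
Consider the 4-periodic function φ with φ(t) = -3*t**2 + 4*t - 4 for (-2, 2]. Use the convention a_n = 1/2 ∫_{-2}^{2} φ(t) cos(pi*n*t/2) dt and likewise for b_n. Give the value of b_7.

16/(7*pi)

b_7 = 1/2 ∫_{-2}^{2} φ(t) sin(7*pi*t/2) dt.
Integrating by parts twice (tabular method), an antiderivative of (-3*t**2 + 4*t - 4) sin(7*pi*t/2) is 6*t**2*cos(7*pi*t/2)/(7*pi) - 24*t*sin(7*pi*t/2)/(49*pi**2) - 8*t*cos(7*pi*t/2)/(7*pi) + 16*sin(7*pi*t/2)/(49*pi**2) - 48*cos(7*pi*t/2)/(343*pi**3) + 8*cos(7*pi*t/2)/(7*pi); evaluating from -2 to 2: ∫_{-2}^{2} (-3*t**2 + 4*t - 4) sin(7*pi*t/2) dt = (16*(3 - 49*pi**2)/(343*pi**3)) - (48*(1 - 49*pi**2)/(343*pi**3)) = 32/(7*pi).
Hence b_7 = (1/2)·(32/(7*pi)) = 16/(7*pi).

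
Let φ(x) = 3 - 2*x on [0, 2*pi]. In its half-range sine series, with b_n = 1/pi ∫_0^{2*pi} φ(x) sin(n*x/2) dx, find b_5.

b_5 = 1/pi ∫_0^{2*pi} (3 - 2*x) sin(5*x/2) dx.
Integrating by parts (boundary term plus one more integral), an antiderivative of (3 - 2*x) sin(5*x/2) is 4*x*cos(5*x/2)/5 - 8*sin(5*x/2)/25 - 6*cos(5*x/2)/5; evaluating from 0 to 2*pi: ∫_{0}^{2*pi} (3 - 2*x) sin(5*x/2) dx = (6/5 - 8*pi/5) - (-6/5) = 12/5 - 8*pi/5.
Hence b_5 = (1/pi)·(12/5 - 8*pi/5) = 4*(3 - 2*pi)/(5*pi).

4*(3 - 2*pi)/(5*pi)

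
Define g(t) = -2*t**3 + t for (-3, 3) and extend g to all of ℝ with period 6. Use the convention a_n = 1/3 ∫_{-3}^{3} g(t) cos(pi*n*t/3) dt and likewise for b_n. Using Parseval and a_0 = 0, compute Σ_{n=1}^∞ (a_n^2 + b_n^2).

Parseval: a_0^2/2 + Σ_{n≥1} (a_n^2+b_n^2) = 1/3 ∫_{-3}^{3} g(t)^2 dt = 24834/35.
Subtract a_0^2/2 = 0: Σ (a_n^2+b_n^2) = 24834/35.

24834/35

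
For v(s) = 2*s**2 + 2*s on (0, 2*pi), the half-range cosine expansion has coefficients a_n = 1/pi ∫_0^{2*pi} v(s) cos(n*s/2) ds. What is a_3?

a_3 = 1/pi ∫_0^{2*pi} (2*s**2 + 2*s) cos(3*s/2) ds.
Integrating by parts twice (tabular method), an antiderivative of (2*s**2 + 2*s) cos(3*s/2) is 4*s**2*sin(3*s/2)/3 + 4*s*sin(3*s/2)/3 + 16*s*cos(3*s/2)/9 - 32*sin(3*s/2)/27 + 8*cos(3*s/2)/9; evaluating from 0 to 2*pi: ∫_{0}^{2*pi} (2*s**2 + 2*s) cos(3*s/2) ds = (-32*pi/9 - 8/9) - (8/9) = -32*pi/9 - 16/9.
Hence a_3 = (1/pi)·(-32*pi/9 - 16/9) = 16*(-2*pi - 1)/(9*pi).

16*(-2*pi - 1)/(9*pi)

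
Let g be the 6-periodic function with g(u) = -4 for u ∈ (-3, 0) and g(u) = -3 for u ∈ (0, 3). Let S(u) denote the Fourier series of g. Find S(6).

u = 6 differs from u = 0 by 1 full period(s), and the series is 6-periodic.
At u = 0 the one-sided limits are g(0^-) = -4 and g(0^+) = -3.
By Dirichlet's theorem the series converges to their average, [(-4) + (-3)]/2 = -7/2.

-7/2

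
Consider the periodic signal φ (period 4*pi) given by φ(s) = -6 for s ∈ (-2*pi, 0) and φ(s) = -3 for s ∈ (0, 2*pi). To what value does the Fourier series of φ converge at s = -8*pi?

-9/2

s = -8*pi differs from s = 0 by -2 full period(s), and the series is 4*pi-periodic.
At s = 0 the one-sided limits are φ(0^-) = -6 and φ(0^+) = -3.
By Dirichlet's theorem the series converges to their average, [(-6) + (-3)]/2 = -9/2.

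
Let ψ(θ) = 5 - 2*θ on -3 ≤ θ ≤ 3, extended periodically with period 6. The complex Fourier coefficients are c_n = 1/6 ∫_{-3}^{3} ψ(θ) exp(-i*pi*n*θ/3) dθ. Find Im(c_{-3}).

-2/pi

Since ψ is real-valued, Im(c_{-3}) = -1/6 ∫_{-3}^{3} ψ(θ) sin(-pi*θ) dθ = b_{3}/2.
Integrating by parts (boundary term plus one more integral), an antiderivative of (5 - 2*θ) sin(-pi*θ) is -2*θ*cos(pi*θ)/pi + 2*sin(pi*θ)/pi**2 + 5*cos(pi*θ)/pi; evaluating from -3 to 3: ∫_{-3}^{3} (5 - 2*θ) sin(-pi*θ) dθ = (1/pi) - (-11/pi) = 12/pi.
Hence Im(c_{-3}) = (-1/6)·(12/pi) = -2/pi.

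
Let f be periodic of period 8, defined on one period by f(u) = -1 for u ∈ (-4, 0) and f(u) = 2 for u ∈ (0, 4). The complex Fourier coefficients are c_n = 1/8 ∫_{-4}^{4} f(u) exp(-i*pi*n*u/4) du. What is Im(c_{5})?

-3/(5*pi)

Since f is real-valued, Im(c_{5}) = -1/8 ∫_{-4}^{4} f(u) sin(5*pi*u/4) du = -b_{5}/2.
Split the integral at the breakpoints.
Directly, an antiderivative of (-1) sin(5*pi*u/4) is 4*cos(5*pi*u/4)/(5*pi); evaluating from -4 to 0: ∫_{-4}^{0} (-1) sin(5*pi*u/4) du = (4/(5*pi)) - (-4/(5*pi)) = 8/(5*pi).
Directly, an antiderivative of (2) sin(5*pi*u/4) is -8*cos(5*pi*u/4)/(5*pi); evaluating from 0 to 4: ∫_{0}^{4} (2) sin(5*pi*u/4) du = (8/(5*pi)) - (-8/(5*pi)) = 16/(5*pi).
So ∫_{-4}^{4} f(u) sin(5*pi*u/4) du = 24/(5*pi).
Hence Im(c_{5}) = (-1/8)·(24/(5*pi)) = -3/(5*pi).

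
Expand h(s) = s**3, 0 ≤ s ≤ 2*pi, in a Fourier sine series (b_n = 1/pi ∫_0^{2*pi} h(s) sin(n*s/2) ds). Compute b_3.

b_3 = 1/pi ∫_0^{2*pi} (s**3) sin(3*s/2) ds.
Integrating by parts three times (tabular method), an antiderivative of (s**3) sin(3*s/2) is -2*s**3*cos(3*s/2)/3 + 4*s**2*sin(3*s/2)/3 + 16*s*cos(3*s/2)/9 - 32*sin(3*s/2)/27; evaluating from 0 to 2*pi: ∫_{0}^{2*pi} (s**3) sin(3*s/2) ds = (16*pi*(-2 + 3*pi**2)/9) - (0) = 16*pi*(-2 + 3*pi**2)/9.
Hence b_3 = (1/pi)·(16*pi*(-2 + 3*pi**2)/9) = -32/9 + 16*pi**2/3.

-32/9 + 16*pi**2/3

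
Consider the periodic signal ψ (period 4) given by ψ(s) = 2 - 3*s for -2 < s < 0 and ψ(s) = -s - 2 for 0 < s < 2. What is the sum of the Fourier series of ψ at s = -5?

s = -5 differs from s = -1 by -1 full period(s), and the series is 4-periodic.
ψ is continuous at s = -1 with value 5, so the series converges to 5 there.

5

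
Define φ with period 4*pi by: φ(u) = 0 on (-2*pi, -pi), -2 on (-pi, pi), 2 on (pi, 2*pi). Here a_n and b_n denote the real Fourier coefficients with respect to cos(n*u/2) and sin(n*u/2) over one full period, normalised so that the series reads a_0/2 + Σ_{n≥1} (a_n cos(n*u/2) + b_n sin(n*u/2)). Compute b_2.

-2/pi

b_2 = (1/(2*pi)) ∫_{-2*pi}^{2*pi} φ(u) sin(u) du.
Split the integral at the breakpoints.
∫_{-2*pi}^{-pi} (0) sin(u) du = 0.
Directly, an antiderivative of (-2) sin(u) is 2*cos(u); evaluating from -pi to pi: ∫_{-pi}^{pi} (-2) sin(u) du = (-2) - (-2) = 0.
Directly, an antiderivative of (2) sin(u) is -2*cos(u); evaluating from pi to 2*pi: ∫_{pi}^{2*pi} (2) sin(u) du = (-2) - (2) = -4.
Summing the pieces and multiplying by (1/(2*pi)) gives b_2 = -2/pi.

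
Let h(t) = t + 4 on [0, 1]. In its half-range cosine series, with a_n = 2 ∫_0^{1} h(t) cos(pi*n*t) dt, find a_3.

-4/(9*pi**2)

a_3 = 2 ∫_0^{1} (t + 4) cos(3*pi*t) dt.
Integrating by parts (boundary term plus one more integral), an antiderivative of (t + 4) cos(3*pi*t) is t*sin(3*pi*t)/(3*pi) + 4*sin(3*pi*t)/(3*pi) + cos(3*pi*t)/(9*pi**2); evaluating from 0 to 1: ∫_{0}^{1} (t + 4) cos(3*pi*t) dt = (-1/(9*pi**2)) - (1/(9*pi**2)) = -2/(9*pi**2).
Hence a_3 = 2·(-2/(9*pi**2)) = -4/(9*pi**2).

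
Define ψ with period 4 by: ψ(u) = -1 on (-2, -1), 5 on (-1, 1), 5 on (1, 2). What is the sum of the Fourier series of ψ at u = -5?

2

u = -5 differs from u = -1 by -1 full period(s), and the series is 4-periodic.
At u = -1 the one-sided limits are ψ(-1^-) = -1 and ψ(-1^+) = 5.
By Dirichlet's theorem the series converges to their average, [(-1) + (5)]/2 = 2.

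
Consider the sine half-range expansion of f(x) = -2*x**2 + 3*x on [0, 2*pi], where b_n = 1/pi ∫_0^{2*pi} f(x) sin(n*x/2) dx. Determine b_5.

4*(-100*pi**2 + 16 + 75*pi)/(125*pi)

b_5 = 1/pi ∫_0^{2*pi} (-2*x**2 + 3*x) sin(5*x/2) dx.
Integrating by parts twice (tabular method), an antiderivative of (-2*x**2 + 3*x) sin(5*x/2) is 4*x**2*cos(5*x/2)/5 - 16*x*sin(5*x/2)/25 - 6*x*cos(5*x/2)/5 + 12*sin(5*x/2)/25 - 32*cos(5*x/2)/125; evaluating from 0 to 2*pi: ∫_{0}^{2*pi} (-2*x**2 + 3*x) sin(5*x/2) dx = (-16*pi**2/5 + 32/125 + 12*pi/5) - (-32/125) = -16*pi**2/5 + 64/125 + 12*pi/5.
Hence b_5 = (1/pi)·(-16*pi**2/5 + 64/125 + 12*pi/5) = 4*(-100*pi**2 + 16 + 75*pi)/(125*pi).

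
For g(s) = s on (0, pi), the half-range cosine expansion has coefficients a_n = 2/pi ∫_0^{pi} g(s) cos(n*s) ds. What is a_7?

-4/(49*pi)

a_7 = 2/pi ∫_0^{pi} (s) cos(7*s) ds.
Integrating by parts (boundary term plus one more integral), an antiderivative of (s) cos(7*s) is s*sin(7*s)/7 + cos(7*s)/49; evaluating from 0 to pi: ∫_{0}^{pi} (s) cos(7*s) ds = (-1/49) - (1/49) = -2/49.
Hence a_7 = (2/pi)·(-2/49) = -4/(49*pi).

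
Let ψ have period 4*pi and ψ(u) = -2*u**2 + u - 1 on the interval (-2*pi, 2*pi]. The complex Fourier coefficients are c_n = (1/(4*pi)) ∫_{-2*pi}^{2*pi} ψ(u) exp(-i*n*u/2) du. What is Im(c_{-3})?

2/3

Since ψ is real-valued, Im(c_{-3}) = -(1/(4*pi)) ∫_{-2*pi}^{2*pi} ψ(u) sin(-3*u/2) du = b_{3}/2.
Integrating by parts twice (tabular method), an antiderivative of (-2*u**2 + u - 1) sin(-3*u/2) is -4*u**2*cos(3*u/2)/3 + 16*u*sin(3*u/2)/9 + 2*u*cos(3*u/2)/3 - 4*sin(3*u/2)/9 + 14*cos(3*u/2)/27; evaluating from -2*pi to 2*pi: ∫_{-2*pi}^{2*pi} (-2*u**2 + u - 1) sin(-3*u/2) du = (-4*pi/3 - 14/27 + 16*pi**2/3) - (-14/27 + 4*pi/3 + 16*pi**2/3) = -8*pi/3.
Hence Im(c_{-3}) = (-1/(4*pi))·(-8*pi/3) = 2/3.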